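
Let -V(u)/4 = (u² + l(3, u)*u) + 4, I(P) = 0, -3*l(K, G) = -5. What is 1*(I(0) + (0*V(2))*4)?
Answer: 0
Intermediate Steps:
l(K, G) = 5/3 (l(K, G) = -⅓*(-5) = 5/3)
V(u) = -16 - 4*u² - 20*u/3 (V(u) = -4*((u² + 5*u/3) + 4) = -4*(4 + u² + 5*u/3) = -16 - 4*u² - 20*u/3)
1*(I(0) + (0*V(2))*4) = 1*(0 + (0*(-16 - 4*2² - 20/3*2))*4) = 1*(0 + (0*(-16 - 4*4 - 40/3))*4) = 1*(0 + (0*(-16 - 16 - 40/3))*4) = 1*(0 + (0*(-136/3))*4) = 1*(0 + 0*4) = 1*(0 + 0) = 1*0 = 0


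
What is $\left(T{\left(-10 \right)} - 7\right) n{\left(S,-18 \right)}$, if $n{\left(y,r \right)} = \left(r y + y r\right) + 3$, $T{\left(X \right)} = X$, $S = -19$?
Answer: $-11679$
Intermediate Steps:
$n{\left(y,r \right)} = 3 + 2 r y$ ($n{\left(y,r \right)} = \left(r y + r y\right) + 3 = 2 r y + 3 = 3 + 2 r y$)
$\left(T{\left(-10 \right)} - 7\right) n{\left(S,-18 \right)} = \left(-10 - 7\right) \left(3 + 2 \left(-18\right) \left(-19\right)\right) = - 17 \left(3 + 684\right) = \left(-17\right) 687 = -11679$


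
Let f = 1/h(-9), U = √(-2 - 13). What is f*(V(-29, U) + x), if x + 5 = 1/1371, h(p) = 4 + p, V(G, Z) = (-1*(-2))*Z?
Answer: 6854/6855 - 2*I*√15/5 ≈ 0.99985 - 1.5492*I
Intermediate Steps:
U = I*√15 (U = √(-15) = I*√15 ≈ 3.873*I)
V(G, Z) = 2*Z
f = -⅕ (f = 1/(4 - 9) = 1/(-5) = -⅕ ≈ -0.20000)
x = -6854/1371 (x = -5 + 1/1371 = -6854/1371 ≈ -4.9993)
f*(V(-29, U) + x) = -(2*(I*√15) - 6854/1371)/5 = -(2*I*√15 - 6854/1371)/5 = -(-6854/1371 + 2*I*√15)/5 = 6854/6855 - 2*I*√15/5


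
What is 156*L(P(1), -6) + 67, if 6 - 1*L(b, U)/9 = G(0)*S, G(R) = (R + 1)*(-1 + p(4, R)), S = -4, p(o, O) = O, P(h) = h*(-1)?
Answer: 2875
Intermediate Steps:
P(h) = -h
G(R) = (1 + R)*(-1 + R) (G(R) = (R + 1)*(-1 + R) = (1 + R)*(-1 + R))
L(b, U) = 18 (L(b, U) = 54 - 9*(-1 + 0**2)*(-4) = 54 - 9*(-1 + 0)*(-4) = 54 - (-9)*(-4) = 54 - 9*4 = 54 - 36 = 18)
156*L(P(1), -6) + 67 = 156*18 + 67 = 2808 + 67 = 2875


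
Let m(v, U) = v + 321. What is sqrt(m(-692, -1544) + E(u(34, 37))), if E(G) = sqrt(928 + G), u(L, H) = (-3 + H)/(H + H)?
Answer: sqrt(-507899 + 111*sqrt(141229))/37 ≈ 18.453*I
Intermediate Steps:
m(v, U) = 321 + v
u(L, H) = (-3 + H)/(2*H) (u(L, H) = (-3 + H)/((2*H)) = (-3 + H)*(1/(2*H)) = (-3 + H)/(2*H))
sqrt(m(-692, -1544) + E(u(34, 37))) = sqrt((321 - 692) + sqrt(928 + (1/2)*(-3 + 37)/37)) = sqrt(-371 + sqrt(928 + (1/2)*(1/37)*34)) = sqrt(-371 + sqrt(928 + 17/37)) = sqrt(-371 + sqrt(34353/37)) = sqrt(-371 + 3*sqrt(141229)/37)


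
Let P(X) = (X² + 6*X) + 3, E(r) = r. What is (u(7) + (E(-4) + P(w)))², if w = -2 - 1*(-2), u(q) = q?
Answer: 36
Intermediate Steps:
w = 0 (w = -2 + 2 = 0)
P(X) = 3 + X² + 6*X
(u(7) + (E(-4) + P(w)))² = (7 + (-4 + (3 + 0² + 6*0)))² = (7 + (-4 + (3 + 0 + 0)))² = (7 + (-4 + 3))² = (7 - 1)² = 6² = 36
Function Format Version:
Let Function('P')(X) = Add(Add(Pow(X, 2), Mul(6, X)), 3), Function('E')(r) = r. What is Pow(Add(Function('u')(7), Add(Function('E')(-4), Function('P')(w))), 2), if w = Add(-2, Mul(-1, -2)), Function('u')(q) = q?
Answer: 36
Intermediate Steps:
w = 0 (w = Add(-2, 2) = 0)
Function('P')(X) = Add(3, Pow(X, 2), Mul(6, X))
Pow(Add(Function('u')(7), Add(Function('E')(-4), Function('P')(w))), 2) = Pow(Add(7, Add(-4, Add(3, Pow(0, 2), Mul(6, 0)))), 2) = Pow(Add(7, Add(-4, Add(3, 0, 0))), 2) = Pow(Add(7, Add(-4, 3)), 2) = Pow(Add(7, -1), 2) = Pow(6, 2) = 36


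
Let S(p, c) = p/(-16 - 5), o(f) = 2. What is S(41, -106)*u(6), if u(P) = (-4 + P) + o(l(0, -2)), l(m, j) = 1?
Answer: -164/21 ≈ -7.8095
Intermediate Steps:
u(P) = -2 + P (u(P) = (-4 + P) + 2 = -2 + P)
S(p, c) = -p/21 (S(p, c) = p/(-21) = p*(-1/21) = -p/21)
S(41, -106)*u(6) = (-1/21*41)*(-2 + 6) = -41/21*4 = -164/21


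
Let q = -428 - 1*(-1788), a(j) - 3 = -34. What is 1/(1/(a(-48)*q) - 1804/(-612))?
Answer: 379440/1118471 ≈ 0.33925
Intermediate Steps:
a(j) = -31 (a(j) = 3 - 34 = -31)
q = 1360 (q = -428 + 1788 = 1360)
1/(1/(a(-48)*q) - 1804/(-612)) = 1/(1/(-31*1360) - 1804/(-612)) = 1/(-1/31*1/1360 - 1804*(-1/612)) = 1/(-1/42160 + 451/153) = 1/(1118471/379440) = 379440/1118471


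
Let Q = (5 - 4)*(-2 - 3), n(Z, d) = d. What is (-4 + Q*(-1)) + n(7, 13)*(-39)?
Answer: -506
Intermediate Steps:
Q = -5 (Q = 1*(-5) = -5)
(-4 + Q*(-1)) + n(7, 13)*(-39) = (-4 - 5*(-1)) + 13*(-39) = (-4 + 5) - 507 = 1 - 507 = -506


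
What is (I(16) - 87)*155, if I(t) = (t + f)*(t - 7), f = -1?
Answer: 7440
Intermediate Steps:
I(t) = (-1 + t)*(-7 + t) (I(t) = (t - 1)*(t - 7) = (-1 + t)*(-7 + t))
(I(16) - 87)*155 = ((7 + 16² - 8*16) - 87)*155 = ((7 + 256 - 128) - 87)*155 = (135 - 87)*155 = 48*155 = 7440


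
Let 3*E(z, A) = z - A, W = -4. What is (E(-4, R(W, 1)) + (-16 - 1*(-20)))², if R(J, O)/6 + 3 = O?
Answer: 400/9 ≈ 44.444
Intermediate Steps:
R(J, O) = -18 + 6*O
E(z, A) = -A/3 + z/3 (E(z, A) = (z - A)/3 = -A/3 + z/3)
(E(-4, R(W, 1)) + (-16 - 1*(-20)))² = ((-(-18 + 6*1)/3 + (⅓)*(-4)) + (-16 - 1*(-20)))² = ((-(-18 + 6)/3 - 4/3) + (-16 + 20))² = ((-⅓*(-12) - 4/3) + 4)² = ((4 - 4/3) + 4)² = (8/3 + 4)² = (20/3)² = 400/9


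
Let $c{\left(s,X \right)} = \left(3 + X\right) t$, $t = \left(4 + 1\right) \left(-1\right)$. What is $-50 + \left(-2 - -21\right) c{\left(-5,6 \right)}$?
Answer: $-905$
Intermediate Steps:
$t = -5$ ($t = 5 \left(-1\right) = -5$)
$c{\left(s,X \right)} = -15 - 5 X$ ($c{\left(s,X \right)} = \left(3 + X\right) \left(-5\right) = -15 - 5 X$)
$-50 + \left(-2 - -21\right) c{\left(-5,6 \right)} = -50 + \left(-2 - -21\right) \left(-15 - 30\right) = -50 + \left(-2 + 21\right) \left(-15 - 30\right) = -50 + 19 \left(-45\right) = -50 - 855 = -905$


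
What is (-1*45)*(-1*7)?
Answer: 315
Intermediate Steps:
(-1*45)*(-1*7) = -45*(-7) = 315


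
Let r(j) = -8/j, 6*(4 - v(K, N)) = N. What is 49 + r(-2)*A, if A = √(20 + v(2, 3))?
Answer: 49 + 2*√94 ≈ 68.391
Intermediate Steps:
v(K, N) = 4 - N/6
A = √94/2 (A = √(20 + (4 - ⅙*3)) = √(20 + (4 - ½)) = √(20 + 7/2) = √(47/2) = √94/2 ≈ 4.8477)
49 + r(-2)*A = 49 + (-8/(-2))*(√94/2) = 49 + (-8*(-½))*(√94/2) = 49 + 4*(√94/2) = 49 + 2*√94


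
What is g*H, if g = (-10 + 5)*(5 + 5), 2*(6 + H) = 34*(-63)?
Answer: 53850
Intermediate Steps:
H = -1077 (H = -6 + (34*(-63))/2 = -6 + (½)*(-2142) = -6 - 1071 = -1077)
g = -50 (g = -5*10 = -50)
g*H = -50*(-1077) = 53850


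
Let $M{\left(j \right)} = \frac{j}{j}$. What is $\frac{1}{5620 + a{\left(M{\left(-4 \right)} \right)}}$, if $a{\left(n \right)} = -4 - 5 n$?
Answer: $\frac{1}{5611} \approx 0.00017822$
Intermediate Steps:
$M{\left(j \right)} = 1$
$\frac{1}{5620 + a{\left(M{\left(-4 \right)} \right)}} = \frac{1}{5620 - 9} = \frac{1}{5611}$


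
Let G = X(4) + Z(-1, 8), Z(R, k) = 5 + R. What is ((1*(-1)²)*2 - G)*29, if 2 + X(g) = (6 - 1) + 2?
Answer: -203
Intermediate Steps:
X(g) = 5 (X(g) = -2 + ((6 - 1) + 2) = -2 + (5 + 2) = -2 + 7 = 5)
G = 9 (G = 5 + (5 - 1) = 5 + 4 = 9)
((1*(-1)²)*2 - G)*29 = ((1*(-1)²)*2 - 1*9)*29 = ((1*1)*2 - 9)*29 = (1*2 - 9)*29 = (2 - 9)*29 = -7*29 = -203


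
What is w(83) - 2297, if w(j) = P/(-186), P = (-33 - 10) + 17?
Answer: -213608/93 ≈ -2296.9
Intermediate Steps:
P = -26 (P = -43 + 17 = -26)
w(j) = 13/93 (w(j) = -26/(-186) = -26*(-1/186) = 13/93)
w(83) - 2297 = 13/93 - 2297 = -213608/93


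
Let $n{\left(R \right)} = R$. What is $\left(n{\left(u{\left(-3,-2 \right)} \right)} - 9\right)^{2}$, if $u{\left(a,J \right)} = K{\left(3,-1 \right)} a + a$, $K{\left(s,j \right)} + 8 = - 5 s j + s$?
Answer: $1764$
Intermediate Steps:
$K{\left(s,j \right)} = -8 + s - 5 j s$ ($K{\left(s,j \right)} = -8 + \left(- 5 s j + s\right) = -8 - \left(- s + 5 j s\right) = -8 + s - 5 j s$)
$u{\left(a,J \right)} = 11 a$ ($u{\left(a,J \right)} = \left(-8 + 3 - \left(-5\right) 3\right) a + a = \left(-8 + 3 + 15\right) a + a = 10 a + a = 11 a$)
$\left(n{\left(u{\left(-3,-2 \right)} \right)} - 9\right)^{2} = \left(11 \left(-3\right) - 9\right)^{2} = \left(-33 - 9\right)^{2} = \left(-42\right)^{2} = 1764$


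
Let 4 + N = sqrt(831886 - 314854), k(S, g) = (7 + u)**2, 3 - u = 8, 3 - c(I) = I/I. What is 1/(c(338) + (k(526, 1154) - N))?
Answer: -5/258466 - 3*sqrt(14362)/258466 ≈ -0.0014103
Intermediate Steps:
c(I) = 2 (c(I) = 3 - I/I = 3 - 1*1 = 3 - 1 = 2)
u = -5 (u = 3 - 1*8 = 3 - 8 = -5)
k(S, g) = 4 (k(S, g) = (7 - 5)**2 = 2**2 = 4)
N = -4 + 6*sqrt(14362) (N = -4 + sqrt(831886 - 314854) = -4 + sqrt(517032) = -4 + 6*sqrt(14362) ≈ 715.05)
1/(c(338) + (k(526, 1154) - N)) = 1/(2 + (4 - (-4 + 6*sqrt(14362)))) = 1/(2 + (4 + (4 - 6*sqrt(14362)))) = 1/(2 + (8 - 6*sqrt(14362))) = 1/(10 - 6*sqrt(14362))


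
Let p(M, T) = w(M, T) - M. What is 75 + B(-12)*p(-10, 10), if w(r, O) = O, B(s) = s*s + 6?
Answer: 3075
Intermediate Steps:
B(s) = 6 + s**2 (B(s) = s**2 + 6 = 6 + s**2)
p(M, T) = T - M
75 + B(-12)*p(-10, 10) = 75 + (6 + (-12)**2)*(10 - 1*(-10)) = 75 + (6 + 144)*(10 + 10) = 75 + 150*20 = 75 + 3000 = 3075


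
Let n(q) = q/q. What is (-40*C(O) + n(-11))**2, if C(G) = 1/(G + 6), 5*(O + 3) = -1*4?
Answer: 35721/121 ≈ 295.21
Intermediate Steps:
n(q) = 1
O = -19/5 (O = -3 + (-1*4)/5 = -3 + (1/5)*(-4) = -3 - 4/5 = -19/5 ≈ -3.8000)
C(G) = 1/(6 + G)
(-40*C(O) + n(-11))**2 = (-40/(6 - 19/5) + 1)**2 = (-40/11/5 + 1)**2 = (-40*5/11 + 1)**2 = (-200/11 + 1)**2 = (-189/11)**2 = 35721/121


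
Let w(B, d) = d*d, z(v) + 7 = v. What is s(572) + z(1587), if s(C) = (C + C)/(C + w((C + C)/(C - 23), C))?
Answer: 905342/573 ≈ 1580.0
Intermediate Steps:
z(v) = -7 + v
w(B, d) = d²
s(C) = 2*C/(C + C²) (s(C) = (C + C)/(C + C²) = (2*C)/(C + C²) = 2*C/(C + C²))
s(572) + z(1587) = 2/(1 + 572) + (-7 + 1587) = 2/573 + 1580 = 905342/573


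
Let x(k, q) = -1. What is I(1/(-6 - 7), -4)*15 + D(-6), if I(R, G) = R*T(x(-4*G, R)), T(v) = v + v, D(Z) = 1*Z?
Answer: -48/13 ≈ -3.6923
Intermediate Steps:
D(Z) = Z
T(v) = 2*v
I(R, G) = -2*R (I(R, G) = R*(2*(-1)) = R*(-2) = -2*R)
I(1/(-6 - 7), -4)*15 + D(-6) = -2/(-6 - 7)*15 - 6 = -2/(-13)*15 - 6 = -2*(-1/13)*15 - 6 = (2/13)*15 - 6 = 30/13 - 6 = -48/13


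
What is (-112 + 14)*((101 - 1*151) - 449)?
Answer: 48902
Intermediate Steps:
(-112 + 14)*((101 - 1*151) - 449) = -98*((101 - 151) - 449) = -98*(-50 - 449) = -98*(-499) = 48902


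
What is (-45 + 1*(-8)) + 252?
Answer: 199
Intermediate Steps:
(-45 + 1*(-8)) + 252 = (-45 - 8) + 252 = -53 + 252 = 199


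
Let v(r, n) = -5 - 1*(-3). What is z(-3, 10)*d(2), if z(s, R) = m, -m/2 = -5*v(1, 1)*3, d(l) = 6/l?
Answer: -180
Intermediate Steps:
v(r, n) = -2 (v(r, n) = -5 + 3 = -2)
m = -60 (m = -2*(-5*(-2))*3 = -20*3 = -2*30 = -60)
z(s, R) = -60
z(-3, 10)*d(2) = -360/2 = -60*3 = -180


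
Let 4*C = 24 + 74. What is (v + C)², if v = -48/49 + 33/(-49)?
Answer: 5013121/9604 ≈ 521.98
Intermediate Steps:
C = 49/2 (C = (24 + 74)/4 = (¼)*98 = 49/2 ≈ 24.500)
v = -81/49 (v = -48*1/49 + 33*(-1/49) = -48/49 - 33/49 = -81/49 ≈ -1.6531)
(v + C)² = (-81/49 + 49/2)² = (2239/98)² = 5013121/9604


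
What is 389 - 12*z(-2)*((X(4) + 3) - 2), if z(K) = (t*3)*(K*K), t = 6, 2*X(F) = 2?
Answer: -1339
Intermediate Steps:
X(F) = 1 (X(F) = (½)*2 = 1)
z(K) = 18*K² (z(K) = (6*3)*(K*K) = 18*K²)
389 - 12*z(-2)*((X(4) + 3) - 2) = 389 - 12*(18*(-2)²)*((1 + 3) - 2) = 389 - 12*(18*4)*(4 - 2) = 389 - 12*72*2 = 389 - 864*2 = 389 - 1*1728 = 389 - 1728 = -1339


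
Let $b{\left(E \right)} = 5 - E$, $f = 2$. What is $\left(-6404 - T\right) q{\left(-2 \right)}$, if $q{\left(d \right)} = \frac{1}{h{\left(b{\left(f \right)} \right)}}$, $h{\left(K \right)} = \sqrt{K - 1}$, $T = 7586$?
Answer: $- 6995 \sqrt{2} \approx -9892.4$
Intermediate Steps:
$h{\left(K \right)} = \sqrt{-1 + K}$
$q{\left(d \right)} = \frac{\sqrt{2}}{2}$ ($q{\left(d \right)} = \frac{1}{\sqrt{-1 + \left(5 - 2\right)}} = \frac{1}{\sqrt{-1 + 3}} = \frac{1}{\sqrt{2}} = \frac{\sqrt{2}}{2}$)
$\left(-6404 - T\right) q{\left(-2 \right)} = \left(-6404 - 7586\right) \frac{\sqrt{2}}{2} = - 13990 \frac{\sqrt{2}}{2} = - 6995 \sqrt{2}$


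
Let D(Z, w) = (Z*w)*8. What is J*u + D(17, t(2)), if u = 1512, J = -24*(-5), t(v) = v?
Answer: 181712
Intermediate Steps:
J = 120
D(Z, w) = 8*Z*w
J*u + D(17, t(2)) = 120*1512 + 8*17*2 = 181440 + 272 = 181712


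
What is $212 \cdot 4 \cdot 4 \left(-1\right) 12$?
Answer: $-40704$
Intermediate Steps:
$212 \cdot 4 \cdot 4 \left(-1\right) 12 = 848 \left(\left(-4\right) 12\right) = 848 \left(-48\right) = -40704$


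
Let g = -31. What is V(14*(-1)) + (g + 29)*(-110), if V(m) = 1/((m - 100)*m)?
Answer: 351121/1596 ≈ 220.00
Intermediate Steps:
V(m) = 1/(m*(-100 + m)) (V(m) = 1/((-100 + m)*m) = 1/(m*(-100 + m)))
V(14*(-1)) + (g + 29)*(-110) = 1/(((14*(-1)))*(-100 + 14*(-1))) + (-31 + 29)*(-110) = 1/((-14)*(-100 - 14)) - 2*(-110) = -1/14/(-114) + 220 = -1/14*(-1/114) + 220 = 1/1596 + 220 = 351121/1596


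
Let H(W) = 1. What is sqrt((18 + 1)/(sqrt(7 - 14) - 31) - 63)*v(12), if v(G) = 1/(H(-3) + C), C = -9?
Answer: -sqrt(-(1972 - 63*I*sqrt(7))/(31 - I*sqrt(7)))/8 ≈ -0.00040696 + 0.99694*I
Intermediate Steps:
v(G) = -1/8 (v(G) = 1/(1 - 9) = 1/(-8) = -1/8)
sqrt((18 + 1)/(sqrt(7 - 14) - 31) - 63)*v(12) = sqrt((18 + 1)/(sqrt(7 - 14) - 31) - 63)*(-1/8) = sqrt(19/(sqrt(-7) - 31) - 63)*(-1/8) = sqrt(19/(I*sqrt(7) - 31) - 63)*(-1/8) = sqrt(19/(-31 + I*sqrt(7)) - 63)*(-1/8) = sqrt(-63 + 19/(-31 + I*sqrt(7)))*(-1/8) = -sqrt(-63 + 19/(-31 + I*sqrt(7)))/8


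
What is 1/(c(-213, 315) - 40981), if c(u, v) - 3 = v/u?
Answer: -71/2909543 ≈ -2.4402e-5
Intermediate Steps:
c(u, v) = 3 + v/u
1/(c(-213, 315) - 40981) = 1/((3 + 315/(-213)) - 40981) = 1/((3 + 315*(-1/213)) - 40981) = 1/((3 - 105/71) - 40981) = 1/(108/71 - 40981) = 1/(-2909543/71) = -71/2909543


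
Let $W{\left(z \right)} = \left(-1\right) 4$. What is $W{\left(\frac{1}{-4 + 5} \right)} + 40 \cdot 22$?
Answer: $876$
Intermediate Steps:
$W{\left(z \right)} = -4$
$W{\left(\frac{1}{-4 + 5} \right)} + 40 \cdot 22 = -4 + 40 \cdot 22 = -4 + 880 = 876$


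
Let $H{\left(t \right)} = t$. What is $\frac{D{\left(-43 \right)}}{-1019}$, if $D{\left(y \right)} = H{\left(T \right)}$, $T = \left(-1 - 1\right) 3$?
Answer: $\frac{6}{1019} \approx 0.0058881$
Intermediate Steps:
$T = -6$ ($T = \left(-2\right) 3 = -6$)
$D{\left(y \right)} = -6$
$\frac{D{\left(-43 \right)}}{-1019} = - \frac{6}{-1019} = \left(-6\right) \left(- \frac{1}{1019}\right) = \frac{6}{1019}$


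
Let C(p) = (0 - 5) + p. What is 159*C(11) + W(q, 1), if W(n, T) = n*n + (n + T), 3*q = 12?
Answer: 975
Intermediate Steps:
q = 4 (q = (1/3)*12 = 4)
W(n, T) = T + n + n**2 (W(n, T) = n**2 + (T + n) = T + n + n**2)
C(p) = -5 + p
159*C(11) + W(q, 1) = 159*(-5 + 11) + (1 + 4 + 4**2) = 159*6 + (1 + 4 + 16) = 954 + 21 = 975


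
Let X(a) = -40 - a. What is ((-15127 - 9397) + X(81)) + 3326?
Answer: -21319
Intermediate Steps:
((-15127 - 9397) + X(81)) + 3326 = ((-15127 - 9397) + (-40 - 1*81)) + 3326 = (-24524 + (-40 - 81)) + 3326 = (-24524 - 121) + 3326 = -24645 + 3326 = -21319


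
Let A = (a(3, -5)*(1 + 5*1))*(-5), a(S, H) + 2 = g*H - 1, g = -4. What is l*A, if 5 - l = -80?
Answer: -43350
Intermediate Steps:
l = 85 (l = 5 - 1*(-80) = 5 + 80 = 85)
a(S, H) = -3 - 4*H (a(S, H) = -2 + (-4*H - 1) = -2 + (-1 - 4*H) = -3 - 4*H)
A = -510 (A = ((-3 - 4*(-5))*(1 + 5*1))*(-5) = ((-3 + 20)*(1 + 5))*(-5) = (17*6)*(-5) = 102*(-5) = -510)
l*A = 85*(-510) = -43350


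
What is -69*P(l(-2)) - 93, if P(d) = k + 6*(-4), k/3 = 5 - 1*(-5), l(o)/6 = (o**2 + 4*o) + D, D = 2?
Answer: -507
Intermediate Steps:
l(o) = 12 + 6*o**2 + 24*o (l(o) = 6*((o**2 + 4*o) + 2) = 6*(2 + o**2 + 4*o) = 12 + 6*o**2 + 24*o)
k = 30 (k = 3*(5 - 1*(-5)) = 3*(5 + 5) = 3*10 = 30)
P(d) = 6 (P(d) = 30 + 6*(-4) = 30 - 24 = 6)
-69*P(l(-2)) - 93 = -69*6 - 93 = -414 - 93 = -507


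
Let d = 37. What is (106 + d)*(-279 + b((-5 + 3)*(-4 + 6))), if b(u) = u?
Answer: -40469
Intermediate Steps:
(106 + d)*(-279 + b((-5 + 3)*(-4 + 6))) = (106 + 37)*(-279 + (-5 + 3)*(-4 + 6)) = 143*(-279 - 2*2) = 143*(-279 - 4) = 143*(-283) = -40469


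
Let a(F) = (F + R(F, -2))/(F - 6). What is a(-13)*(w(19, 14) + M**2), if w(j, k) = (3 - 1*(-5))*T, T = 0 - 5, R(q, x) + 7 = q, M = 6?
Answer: -132/19 ≈ -6.9474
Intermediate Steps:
R(q, x) = -7 + q
T = -5
w(j, k) = -40 (w(j, k) = (3 - 1*(-5))*(-5) = (3 + 5)*(-5) = 8*(-5) = -40)
a(F) = (-7 + 2*F)/(-6 + F) (a(F) = (F + (-7 + F))/(F - 6) = (-7 + 2*F)/(-6 + F))
a(-13)*(w(19, 14) + M**2) = ((-7 + 2*(-13))/(-6 - 13))*(-40 + 6**2) = ((-7 - 26)/(-19))*(-40 + 36) = -1/19*(-33)*(-4) = (33/19)*(-4) = -132/19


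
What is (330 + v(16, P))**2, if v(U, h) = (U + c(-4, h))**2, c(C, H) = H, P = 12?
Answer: 1240996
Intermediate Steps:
v(U, h) = (U + h)**2
(330 + v(16, P))**2 = (330 + (16 + 12)**2)**2 = (330 + 28**2)**2 = (330 + 784)**2 = 1114**2 = 1240996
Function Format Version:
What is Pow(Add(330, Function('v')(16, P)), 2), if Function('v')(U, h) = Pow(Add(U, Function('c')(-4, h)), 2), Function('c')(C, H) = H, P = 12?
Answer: 1240996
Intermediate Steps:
Function('v')(U, h) = Pow(Add(U, h), 2)
Pow(Add(330, Function('v')(16, P)), 2) = Pow(Add(330, Pow(Add(16, 12), 2)), 2) = Pow(Add(330, Pow(28, 2)), 2) = Pow(Add(330, 784), 2) = Pow(1114, 2) = 1240996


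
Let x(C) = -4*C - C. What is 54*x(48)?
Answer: -12960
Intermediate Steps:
x(C) = -5*C
54*x(48) = 54*(-5*48) = 54*(-240) = -12960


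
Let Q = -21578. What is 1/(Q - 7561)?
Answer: -1/29139 ≈ -3.4318e-5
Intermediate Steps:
1/(Q - 7561) = 1/(-21578 - 7561) = 1/(-29139) = -1/29139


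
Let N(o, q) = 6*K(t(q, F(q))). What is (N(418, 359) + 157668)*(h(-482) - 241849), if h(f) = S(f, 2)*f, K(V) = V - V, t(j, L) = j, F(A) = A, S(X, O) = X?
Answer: -1501787700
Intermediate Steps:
K(V) = 0
N(o, q) = 0 (N(o, q) = 6*0 = 0)
h(f) = f² (h(f) = f*f = f²)
(N(418, 359) + 157668)*(h(-482) - 241849) = (0 + 157668)*((-482)² - 241849) = 157668*(232324 - 241849) = 157668*(-9525) = -1501787700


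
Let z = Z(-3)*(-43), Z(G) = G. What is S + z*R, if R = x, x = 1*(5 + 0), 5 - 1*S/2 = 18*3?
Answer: 547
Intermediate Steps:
z = 129 (z = -3*(-43) = 129)
S = -98 (S = 10 - 36*3 = 10 - 2*54 = 10 - 108 = -98)
x = 5 (x = 1*5 = 5)
R = 5
S + z*R = -98 + 129*5 = -98 + 645 = 547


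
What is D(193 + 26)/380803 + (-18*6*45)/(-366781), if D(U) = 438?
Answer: 2011352658/139671305143 ≈ 0.014401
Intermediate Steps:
D(193 + 26)/380803 + (-18*6*45)/(-366781) = 438/380803 + (-18*6*45)/(-366781) = 438*(1/380803) - 108*45*(-1/366781) = 438/380803 - 4860*(-1/366781) = 438/380803 + 4860/366781 = 2011352658/139671305143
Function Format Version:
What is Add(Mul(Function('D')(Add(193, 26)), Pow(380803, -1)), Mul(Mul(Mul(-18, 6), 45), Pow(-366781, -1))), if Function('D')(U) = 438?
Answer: Rational(2011352658, 139671305143) ≈ 0.014401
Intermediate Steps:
Add(Mul(Function('D')(Add(193, 26)), Pow(380803, -1)), Mul(Mul(Mul(-18, 6), 45), Pow(-366781, -1))) = Add(Mul(438, Pow(380803, -1)), Mul(Mul(Mul(-18, 6), 45), Pow(-366781, -1))) = Add(Mul(438, Rational(1, 380803)), Mul(Mul(-108, 45), Rational(-1, 366781))) = Add(Rational(438, 380803), Mul(-4860, Rational(-1, 366781))) = Add(Rational(438, 380803), Rational(4860, 366781)) = Rational(2011352658, 139671305143)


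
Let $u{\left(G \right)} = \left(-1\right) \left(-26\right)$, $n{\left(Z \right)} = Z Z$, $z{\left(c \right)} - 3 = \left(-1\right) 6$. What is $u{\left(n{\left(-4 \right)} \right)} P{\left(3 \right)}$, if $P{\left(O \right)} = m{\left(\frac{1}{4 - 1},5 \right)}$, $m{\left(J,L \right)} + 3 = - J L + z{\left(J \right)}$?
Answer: $- \frac{598}{3} \approx -199.33$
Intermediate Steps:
$z{\left(c \right)} = -3$ ($z{\left(c \right)} = 3 - 6 = -3$)
$n{\left(Z \right)} = Z^{2}$
$u{\left(G \right)} = 26$
$m{\left(J,L \right)} = -6 - J L$ ($m{\left(J,L \right)} = -3 + \left(- J L - 3\right) = -3 - \left(3 + J L\right) = -6 - J L$)
$P{\left(O \right)} = - \frac{23}{3}$ ($P{\left(O \right)} = -6 - \frac{1}{4 - 1} \cdot 5 = -6 - \frac{1}{3} \cdot 5 = -6 - \frac{5}{3} = - \frac{23}{3}$)
$u{\left(n{\left(-4 \right)} \right)} P{\left(3 \right)} = 26 \left(- \frac{23}{3}\right) = - \frac{598}{3}$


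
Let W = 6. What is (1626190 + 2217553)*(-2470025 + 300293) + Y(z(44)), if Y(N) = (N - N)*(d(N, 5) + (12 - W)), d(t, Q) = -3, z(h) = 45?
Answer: -8339892186876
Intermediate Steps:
Y(N) = 0 (Y(N) = (N - N)*(-3 + (12 - 1*6)) = 0*(-3 + (12 - 6)) = 0*(-3 + 6) = 0*3 = 0)
(1626190 + 2217553)*(-2470025 + 300293) + Y(z(44)) = (1626190 + 2217553)*(-2470025 + 300293) + 0 = 3843743*(-2169732) + 0 = -8339892186876 + 0 = -8339892186876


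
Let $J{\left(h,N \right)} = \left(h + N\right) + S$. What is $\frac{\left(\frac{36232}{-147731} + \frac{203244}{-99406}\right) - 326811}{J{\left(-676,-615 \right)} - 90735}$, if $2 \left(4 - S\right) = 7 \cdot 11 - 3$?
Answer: $\frac{2399683411204001}{675959215915687} \approx 3.55$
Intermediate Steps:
$S = -33$ ($S = 4 - \frac{7 \cdot 11 - 3}{2} = 4 - \frac{77 - 3}{2} = 4 - 37 = -33$)
$J{\left(h,N \right)} = -33 + N + h$ ($J{\left(h,N \right)} = \left(h + N\right) - 33 = \left(N + h\right) - 33 = -33 + N + h$)
$\frac{\left(\frac{36232}{-147731} + \frac{203244}{-99406}\right) - 326811}{J{\left(-676,-615 \right)} - 90735} = \frac{\left(\frac{36232}{-147731} + \frac{203244}{-99406}\right) - 326811}{\left(-33 - 615 - 676\right) - 90735} = \frac{\left(36232 \left(- \frac{1}{147731}\right) + 203244 \left(- \frac{1}{99406}\right)\right) - 326811}{-1324 - 90735} = \frac{\left(- \frac{36232}{147731} - \frac{101622}{49703}\right) - 326811}{-92059} = \left(- \frac{16813558778}{7342673893} - 326811\right) \left(- \frac{1}{92059}\right) = \left(- \frac{2399683411204001}{7342673893}\right) \left(- \frac{1}{92059}\right) = \frac{2399683411204001}{675959215915687}$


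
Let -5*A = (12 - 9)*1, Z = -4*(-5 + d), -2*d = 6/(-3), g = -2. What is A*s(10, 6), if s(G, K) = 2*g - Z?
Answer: 12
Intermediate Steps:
d = 1 (d = -3/(-3) = -3*(-1)/3 = -½*(-2) = 1)
Z = 16 (Z = -4*(-5 + 1) = -4*(-4) = 16)
s(G, K) = -20 (s(G, K) = 2*(-2) - 1*16 = -4 - 16 = -20)
A = -⅗ (A = -(12 - 9)/5 = -3/5 = -⅕*3 = -⅗ ≈ -0.60000)
A*s(10, 6) = -⅗*(-20) = 12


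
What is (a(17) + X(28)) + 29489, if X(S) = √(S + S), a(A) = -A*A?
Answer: 29200 + 2*√14 ≈ 29207.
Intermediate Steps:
a(A) = -A²
X(S) = √2*√S (X(S) = √(2*S) = √2*√S)
(a(17) + X(28)) + 29489 = (-1*17² + √2*√28) + 29489 = (-1*289 + √2*(2*√7)) + 29489 = (-289 + 2*√14) + 29489 = 29200 + 2*√14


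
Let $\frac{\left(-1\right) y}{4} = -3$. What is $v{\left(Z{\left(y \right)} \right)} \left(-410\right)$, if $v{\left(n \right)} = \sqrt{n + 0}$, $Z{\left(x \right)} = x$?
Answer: $- 820 \sqrt{3} \approx -1420.3$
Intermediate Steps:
$y = 12$ ($y = \left(-4\right) \left(-3\right) = 12$)
$v{\left(n \right)} = \sqrt{n}$
$v{\left(Z{\left(y \right)} \right)} \left(-410\right) = \sqrt{12} \left(-410\right) = 2 \sqrt{3} \left(-410\right) = - 820 \sqrt{3}$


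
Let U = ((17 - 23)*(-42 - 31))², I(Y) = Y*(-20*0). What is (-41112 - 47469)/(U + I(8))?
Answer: -29527/63948 ≈ -0.46173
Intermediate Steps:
I(Y) = 0 (I(Y) = Y*0 = 0)
U = 191844 (U = (-6*(-73))² = 438² = 191844)
(-41112 - 47469)/(U + I(8)) = (-41112 - 47469)/(191844 + 0) = -88581/191844 = -88581*1/191844 = -29527/63948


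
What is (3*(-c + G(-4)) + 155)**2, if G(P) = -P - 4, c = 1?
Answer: 23104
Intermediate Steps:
G(P) = -4 - P
(3*(-c + G(-4)) + 155)**2 = (3*(-1*1 + (-4 - 1*(-4))) + 155)**2 = (3*(-1 + (-4 + 4)) + 155)**2 = (3*(-1 + 0) + 155)**2 = (3*(-1) + 155)**2 = (-3 + 155)**2 = 152**2 = 23104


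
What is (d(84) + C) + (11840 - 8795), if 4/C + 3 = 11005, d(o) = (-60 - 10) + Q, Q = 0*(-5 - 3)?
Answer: 16365477/5501 ≈ 2975.0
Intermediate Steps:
Q = 0 (Q = 0*(-8) = 0)
d(o) = -70 (d(o) = (-60 - 10) + 0 = -70 + 0 = -70)
C = 2/5501 (C = 4/(-3 + 11005) = 4/11002 = 4*(1/11002) = 2/5501 ≈ 0.00036357)
(d(84) + C) + (11840 - 8795) = (-70 + 2/5501) + (11840 - 8795) = -385068/5501 + 3045 = 16365477/5501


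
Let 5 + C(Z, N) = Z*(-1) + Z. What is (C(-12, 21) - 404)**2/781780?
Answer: 167281/781780 ≈ 0.21397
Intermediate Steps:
C(Z, N) = -5 (C(Z, N) = -5 + (Z*(-1) + Z) = -5 + (-Z + Z) = -5 + 0 = -5)
(C(-12, 21) - 404)**2/781780 = (-5 - 404)**2/781780 = (-409)**2*(1/781780) = 167281*(1/781780) = 167281/781780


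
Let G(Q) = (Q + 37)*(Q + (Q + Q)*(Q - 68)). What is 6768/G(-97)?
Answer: -12/3395 ≈ -0.0035346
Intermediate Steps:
G(Q) = (37 + Q)*(Q + 2*Q*(-68 + Q)) (G(Q) = (37 + Q)*(Q + (2*Q)*(-68 + Q)) = (37 + Q)*(Q + 2*Q*(-68 + Q)))
6768/G(-97) = 6768/((-97*(-4995 - 61*(-97) + 2*(-97)²))) = 6768/((-97*(-4995 + 5917 + 2*9409))) = 6768/((-97*(-4995 + 5917 + 18818))) = 6768/((-97*19740)) = 6768/(-1914780) = 6768*(-1/1914780) = -12/3395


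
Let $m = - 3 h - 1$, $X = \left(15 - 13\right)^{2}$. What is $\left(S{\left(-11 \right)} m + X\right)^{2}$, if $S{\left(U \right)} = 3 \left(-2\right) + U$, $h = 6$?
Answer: $106929$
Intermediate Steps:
$S{\left(U \right)} = -6 + U$
$X = 4$ ($X = 2^{2} = 4$)
$m = -19$ ($m = \left(-3\right) 6 - 1 = -18 - 1 = -19$)
$\left(S{\left(-11 \right)} m + X\right)^{2} = \left(\left(-6 - 11\right) \left(-19\right) + 4\right)^{2} = \left(\left(-17\right) \left(-19\right) + 4\right)^{2} = \left(323 + 4\right)^{2} = 327^{2} = 106929$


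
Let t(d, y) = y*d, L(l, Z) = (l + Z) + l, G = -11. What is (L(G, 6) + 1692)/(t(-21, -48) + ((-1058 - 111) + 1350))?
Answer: 1676/1189 ≈ 1.4096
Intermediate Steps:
L(l, Z) = Z + 2*l (L(l, Z) = (Z + l) + l = Z + 2*l)
t(d, y) = d*y
(L(G, 6) + 1692)/(t(-21, -48) + ((-1058 - 111) + 1350)) = ((6 + 2*(-11)) + 1692)/(-21*(-48) + ((-1058 - 111) + 1350)) = ((6 - 22) + 1692)/(1008 + (-1169 + 1350)) = (-16 + 1692)/(1008 + 181) = 1676/1189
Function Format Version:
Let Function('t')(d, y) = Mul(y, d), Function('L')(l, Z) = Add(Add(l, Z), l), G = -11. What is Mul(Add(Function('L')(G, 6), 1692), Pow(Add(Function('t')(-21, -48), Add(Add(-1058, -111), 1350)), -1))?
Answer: Rational(1676, 1189) ≈ 1.4096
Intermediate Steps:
Function('L')(l, Z) = Add(Z, Mul(2, l)) (Function('L')(l, Z) = Add(Add(Z, l), l) = Add(Z, Mul(2, l)))
Function('t')(d, y) = Mul(d, y)
Mul(Add(Function('L')(G, 6), 1692), Pow(Add(Function('t')(-21, -48), Add(Add(-1058, -111), 1350)), -1)) = Mul(Add(Add(6, Mul(2, -11)), 1692), Pow(Add(Mul(-21, -48), Add(Add(-1058, -111), 1350)), -1)) = Mul(Add(Add(6, -22), 1692), Pow(Add(1008, Add(-1169, 1350)), -1)) = Mul(Add(-16, 1692), Pow(Add(1008, 181), -1)) = Mul(1676, Pow(1189, -1)) = Mul(1676, Rational(1, 1189)) = Rational(1676, 1189)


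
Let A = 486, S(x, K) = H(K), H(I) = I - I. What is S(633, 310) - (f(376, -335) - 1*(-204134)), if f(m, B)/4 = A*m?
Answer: -935078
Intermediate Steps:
H(I) = 0
S(x, K) = 0
f(m, B) = 1944*m (f(m, B) = 4*(486*m) = 1944*m)
S(633, 310) - (f(376, -335) - 1*(-204134)) = 0 - (1944*376 - 1*(-204134)) = 0 - (730944 + 204134) = 0 - 1*935078 = 0 - 935078 = -935078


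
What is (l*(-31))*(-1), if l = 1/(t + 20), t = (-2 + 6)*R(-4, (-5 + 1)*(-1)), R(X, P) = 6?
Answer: 31/44 ≈ 0.70455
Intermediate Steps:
t = 24 (t = (-2 + 6)*6 = 4*6 = 24)
l = 1/44 (l = 1/(24 + 20) = 1/44 ≈ 0.022727)
(l*(-31))*(-1) = ((1/44)*(-31))*(-1) = -31/44*(-1) = 31/44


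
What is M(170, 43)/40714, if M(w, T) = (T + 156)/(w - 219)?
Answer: -199/1994986 ≈ -9.9750e-5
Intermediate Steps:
M(w, T) = (156 + T)/(-219 + w)
M(170, 43)/40714 = ((156 + 43)/(-219 + 170))/40714 = (199/(-49))*(1/40714) = -1/49*199*(1/40714) = -199/49*1/40714 = -199/1994986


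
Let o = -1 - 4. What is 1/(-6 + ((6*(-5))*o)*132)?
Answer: 1/19794 ≈ 5.0520e-5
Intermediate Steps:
o = -5
1/(-6 + ((6*(-5))*o)*132) = 1/(-6 + ((6*(-5))*(-5))*132) = 1/(-6 - 30*(-5)*132) = 1/(-6 + 150*132) = 1/(-6 + 19800) = 1/19794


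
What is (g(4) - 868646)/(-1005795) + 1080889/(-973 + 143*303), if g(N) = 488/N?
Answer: 374646651433/14200484340 ≈ 26.383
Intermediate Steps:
(g(4) - 868646)/(-1005795) + 1080889/(-973 + 143*303) = (488/4 - 868646)/(-1005795) + 1080889/(-973 + 143*303) = (488*(1/4) - 868646)*(-1/1005795) + 1080889/(-973 + 43329) = (122 - 868646)*(-1/1005795) + 1080889/42356 = -868524*(-1/1005795) + 1080889*(1/42356) = 289508/335265 + 1080889/42356 = 374646651433/14200484340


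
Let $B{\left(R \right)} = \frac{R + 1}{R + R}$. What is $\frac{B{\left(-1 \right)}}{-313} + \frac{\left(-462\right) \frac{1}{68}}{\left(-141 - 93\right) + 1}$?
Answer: $\frac{231}{7922} \approx 0.029159$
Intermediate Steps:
$B{\left(R \right)} = \frac{1 + R}{2 R}$
$\frac{B{\left(-1 \right)}}{-313} + \frac{\left(-462\right) \frac{1}{68}}{\left(-141 - 93\right) + 1} = \frac{\frac{1}{2} \frac{1}{-1} \left(1 - 1\right)}{-313} + \frac{\left(-462\right) \frac{1}{68}}{\left(-141 - 93\right) + 1} = \frac{1}{2} \left(-1\right) 0 \left(- \frac{1}{313}\right) + \frac{\left(-462\right) \frac{1}{68}}{-234 + 1} = 0 \left(- \frac{1}{313}\right) - \frac{231}{34 \left(-233\right)} = 0 - - \frac{231}{7922} = 0 + \frac{231}{7922} = \frac{231}{7922}$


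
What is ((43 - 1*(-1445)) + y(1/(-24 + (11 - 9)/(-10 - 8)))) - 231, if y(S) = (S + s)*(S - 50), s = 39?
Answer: -32611113/47089 ≈ -692.54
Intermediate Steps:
y(S) = (-50 + S)*(39 + S) (y(S) = (S + 39)*(S - 50) = (39 + S)*(-50 + S) = (-50 + S)*(39 + S))
((43 - 1*(-1445)) + y(1/(-24 + (11 - 9)/(-10 - 8)))) - 231 = ((43 - 1*(-1445)) + (-1950 + (1/(-24 + (11 - 9)/(-10 - 8)))² - 11/(-24 + (11 - 9)/(-10 - 8)))) - 231 = ((43 + 1445) + (-1950 + (1/(-24 + 2/(-18)))² - 11/(-24 + 2/(-18)))) - 231 = (1488 + (-1950 + (1/(-24 + 2*(-1/18)))² - 11/(-24 + 2*(-1/18)))) - 231 = (1488 + (-1950 + (1/(-24 - ⅑))² - 11/(-24 - ⅑))) - 231 = (1488 + (-1950 + (1/(-217/9))² - 11/(-217/9))) - 231 = (1488 + (-1950 + (-9/217)² - 11*(-9/217))) - 231 = (1488 + (-1950 + 81/47089 + 99/217)) - 231 = (1488 - 91801986/47089) - 231 = -21733554/47089 - 231 = -32611113/47089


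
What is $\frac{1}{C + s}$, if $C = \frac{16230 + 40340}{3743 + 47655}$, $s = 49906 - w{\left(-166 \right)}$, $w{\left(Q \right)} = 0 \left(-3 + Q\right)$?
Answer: $\frac{25699}{1282562579} \approx 2.0037 \cdot 10^{-5}$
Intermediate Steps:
$w{\left(Q \right)} = 0$
$s = 49906$ ($s = 49906 - 0 = 49906 + 0 = 49906$)
$C = \frac{28285}{25699}$ ($C = \frac{56570}{51398} = 56570 \cdot \frac{1}{51398} = \frac{28285}{25699} \approx 1.1006$)
$\frac{1}{C + s} = \frac{1}{\frac{28285}{25699} + 49906} = \frac{1}{\frac{1282562579}{25699}} = \frac{25699}{1282562579}$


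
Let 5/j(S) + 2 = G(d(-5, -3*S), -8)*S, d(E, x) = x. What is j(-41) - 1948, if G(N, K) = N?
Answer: -1965533/1009 ≈ -1948.0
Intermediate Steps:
j(S) = 5/(-2 - 3*S**2) (j(S) = 5/(-2 + (-3*S)*S) = 5/(-2 - 3*S**2))
j(-41) - 1948 = 5/(-2 - 3*(-41)**2) - 1948 = 5/(-2 - 3*1681) - 1948 = 5/(-2 - 5043) - 1948 = 5/(-5045) - 1948 = 5*(-1/5045) - 1948 = -1/1009 - 1948 = -1965533/1009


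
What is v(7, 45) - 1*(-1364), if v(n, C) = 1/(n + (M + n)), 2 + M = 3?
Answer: 20461/15 ≈ 1364.1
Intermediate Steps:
M = 1 (M = -2 + 3 = 1)
v(n, C) = 1/(1 + 2*n) (v(n, C) = 1/(n + (1 + n)) = 1/(1 + 2*n))
v(7, 45) - 1*(-1364) = 1/(1 + 2*7) - 1*(-1364) = 1/(1 + 14) + 1364 = 1/15 + 1364 = 20461/15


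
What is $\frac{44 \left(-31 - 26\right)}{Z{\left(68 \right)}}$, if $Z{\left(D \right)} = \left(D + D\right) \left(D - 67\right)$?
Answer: $- \frac{627}{34} \approx -18.441$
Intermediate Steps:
$Z{\left(D \right)} = 2 D \left(-67 + D\right)$
$\frac{44 \left(-31 - 26\right)}{Z{\left(68 \right)}} = \frac{44 \left(-31 - 26\right)}{2 \cdot 68 \left(-67 + 68\right)} = \frac{44 \left(-57\right)}{2 \cdot 68 \cdot 1} = - \frac{2508}{136} = \left(-2508\right) \frac{1}{136} = - \frac{627}{34}$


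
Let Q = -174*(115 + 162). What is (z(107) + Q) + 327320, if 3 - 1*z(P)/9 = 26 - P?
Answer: 279878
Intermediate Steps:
z(P) = -207 + 9*P (z(P) = 27 - 9*(26 - P) = 27 + (-234 + 9*P) = -207 + 9*P)
Q = -48198 (Q = -174*277 = -48198)
(z(107) + Q) + 327320 = ((-207 + 9*107) - 48198) + 327320 = ((-207 + 963) - 48198) + 327320 = (756 - 48198) + 327320 = -47442 + 327320 = 279878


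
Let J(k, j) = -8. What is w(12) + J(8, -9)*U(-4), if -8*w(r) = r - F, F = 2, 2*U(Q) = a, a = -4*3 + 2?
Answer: 155/4 ≈ 38.750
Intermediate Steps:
a = -10 (a = -12 + 2 = -10)
U(Q) = -5 (U(Q) = (1/2)*(-10) = -5)
w(r) = 1/4 - r/8 (w(r) = -(r - 1*2)/8 = -(r - 2)/8 = -(-2 + r)/8 = 1/4 - r/8)
w(12) + J(8, -9)*U(-4) = (1/4 - 1/8*12) - 8*(-5) = (1/4 - 3/2) + 40 = -5/4 + 40 = 155/4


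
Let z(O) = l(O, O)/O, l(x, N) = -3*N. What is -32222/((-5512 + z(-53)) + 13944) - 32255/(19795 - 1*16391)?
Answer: -381561083/28692316 ≈ -13.298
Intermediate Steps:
z(O) = -3 (z(O) = (-3*O)/O = -3)
-32222/((-5512 + z(-53)) + 13944) - 32255/(19795 - 1*16391) = -32222/((-5512 - 3) + 13944) - 32255/(19795 - 1*16391) = -32222/(-5515 + 13944) - 32255/(19795 - 16391) = -32222/8429 - 32255/3404 = -381561083/28692316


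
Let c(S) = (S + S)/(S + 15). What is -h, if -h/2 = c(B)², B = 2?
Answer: 32/289 ≈ 0.11073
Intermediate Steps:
c(S) = 2*S/(15 + S) (c(S) = (2*S)/(15 + S) = 2*S/(15 + S))
h = -32/289 (h = -2*16/(15 + 2)² = -2*(2*2/17)² = -2*(2*2*(1/17))² = -2*(4/17)² = -2*16/289 = -32/289 ≈ -0.11073)
-h = -1*(-32/289) = 32/289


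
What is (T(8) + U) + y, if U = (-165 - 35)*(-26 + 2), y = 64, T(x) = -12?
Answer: 4852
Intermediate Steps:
U = 4800 (U = -200*(-24) = 4800)
(T(8) + U) + y = (-12 + 4800) + 64 = 4788 + 64 = 4852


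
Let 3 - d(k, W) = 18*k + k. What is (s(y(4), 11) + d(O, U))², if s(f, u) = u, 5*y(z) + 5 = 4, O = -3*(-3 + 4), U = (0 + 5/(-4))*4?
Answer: 5041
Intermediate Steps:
U = -5 (U = (0 + 5*(-¼))*4 = (0 - 5/4)*4 = -5/4*4 = -5)
O = -3 (O = -3*1 = -3)
d(k, W) = 3 - 19*k (d(k, W) = 3 - (18*k + k) = 3 - 19*k)
y(z) = -⅕ (y(z) = -1 + (⅕)*4 = -1 + ⅘ = -⅕)
(s(y(4), 11) + d(O, U))² = (11 + (3 - 19*(-3)))² = (11 + (3 + 57))² = (11 + 60)² = 71² = 5041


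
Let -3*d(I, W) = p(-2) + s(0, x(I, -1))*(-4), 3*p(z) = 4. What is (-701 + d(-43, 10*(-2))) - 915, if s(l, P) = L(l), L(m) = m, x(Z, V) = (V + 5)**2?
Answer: -14548/9 ≈ -1616.4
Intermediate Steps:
x(Z, V) = (5 + V)**2
p(z) = 4/3 (p(z) = (1/3)*4 = 4/3)
s(l, P) = l
d(I, W) = -4/9 (d(I, W) = -(4/3 + 0*(-4))/3 = -(4/3 + 0)/3 = -1/3*4/3 = -4/9)
(-701 + d(-43, 10*(-2))) - 915 = (-701 - 4/9) - 915 = -6313/9 - 915 = -14548/9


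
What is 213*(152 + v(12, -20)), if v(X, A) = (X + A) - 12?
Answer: 28116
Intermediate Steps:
v(X, A) = -12 + A + X (v(X, A) = (A + X) - 12 = -12 + A + X)
213*(152 + v(12, -20)) = 213*(152 + (-12 - 20 + 12)) = 213*(152 - 20) = 213*132 = 28116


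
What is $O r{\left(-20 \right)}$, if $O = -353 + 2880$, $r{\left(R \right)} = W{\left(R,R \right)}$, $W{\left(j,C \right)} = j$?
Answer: $-50540$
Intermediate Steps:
$r{\left(R \right)} = R$
$O = 2527$
$O r{\left(-20 \right)} = 2527 \left(-20\right) = -50540$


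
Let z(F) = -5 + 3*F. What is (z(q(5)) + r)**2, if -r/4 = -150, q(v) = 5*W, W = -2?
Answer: 319225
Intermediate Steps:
q(v) = -10 (q(v) = 5*(-2) = -10)
r = 600 (r = -4*(-150) = 600)
(z(q(5)) + r)**2 = ((-5 + 3*(-10)) + 600)**2 = ((-5 - 30) + 600)**2 = (-35 + 600)**2 = 565**2 = 319225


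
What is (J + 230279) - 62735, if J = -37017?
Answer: 130527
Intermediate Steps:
(J + 230279) - 62735 = (-37017 + 230279) - 62735 = 193262 - 62735 = 130527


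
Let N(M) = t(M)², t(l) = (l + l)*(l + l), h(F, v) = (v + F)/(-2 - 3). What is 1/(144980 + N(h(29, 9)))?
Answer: 625/123974676 ≈ 5.0414e-6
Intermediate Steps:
h(F, v) = -F/5 - v/5 (h(F, v) = (F + v)/(-5) = (F + v)*(-⅕) = -F/5 - v/5)
t(l) = 4*l² (t(l) = (2*l)*(2*l) = 4*l²)
N(M) = 16*M⁴ (N(M) = (4*M²)² = 16*M⁴)
1/(144980 + N(h(29, 9))) = 1/(144980 + 16*(-⅕*29 - ⅕*9)⁴) = 1/(144980 + 16*(-29/5 - 9/5)⁴) = 1/(144980 + 16*(-38/5)⁴) = 1/(144980 + 16*(2085136/625)) = 1/(144980 + 33362176/625) = 1/(123974676/625) = 625/123974676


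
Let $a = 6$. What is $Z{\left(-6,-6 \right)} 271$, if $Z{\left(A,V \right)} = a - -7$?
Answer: $3523$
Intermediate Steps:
$Z{\left(A,V \right)} = 13$ ($Z{\left(A,V \right)} = 6 - -7 = 6 + 7 = 13$)
$Z{\left(-6,-6 \right)} 271 = 13 \cdot 271 = 3523$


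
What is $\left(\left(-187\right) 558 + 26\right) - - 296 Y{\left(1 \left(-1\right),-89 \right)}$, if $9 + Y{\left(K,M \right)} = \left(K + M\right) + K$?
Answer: $-133920$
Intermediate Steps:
$Y{\left(K,M \right)} = -9 + M + 2 K$ ($Y{\left(K,M \right)} = -9 + \left(\left(K + M\right) + K\right) = -9 + \left(M + 2 K\right) = -9 + M + 2 K$)
$\left(\left(-187\right) 558 + 26\right) - - 296 Y{\left(1 \left(-1\right),-89 \right)} = \left(\left(-187\right) 558 + 26\right) - - 296 \left(-9 - 89 + 2 \cdot 1 \left(-1\right)\right) = \left(-104346 + 26\right) - - 296 \left(-9 - 89 + 2 \left(-1\right)\right) = -104320 - - 296 \left(-9 - 89 - 2\right) = -104320 - \left(-296\right) \left(-100\right) = -104320 - 29600 = -133920$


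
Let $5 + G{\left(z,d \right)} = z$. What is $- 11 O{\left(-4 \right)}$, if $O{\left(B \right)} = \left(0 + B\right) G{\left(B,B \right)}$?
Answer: $-396$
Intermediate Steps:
$G{\left(z,d \right)} = -5 + z$
$O{\left(B \right)} = B \left(-5 + B\right)$ ($O{\left(B \right)} = \left(0 + B\right) \left(-5 + B\right) = B \left(-5 + B\right)$)
$- 11 O{\left(-4 \right)} = - 11 \left(- 4 \left(-5 - 4\right)\right) = - 11 \left(\left(-4\right) \left(-9\right)\right) = \left(-11\right) 36 = -396$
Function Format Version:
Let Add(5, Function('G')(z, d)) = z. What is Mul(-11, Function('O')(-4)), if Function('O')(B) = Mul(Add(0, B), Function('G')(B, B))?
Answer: -396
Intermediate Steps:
Function('G')(z, d) = Add(-5, z)
Function('O')(B) = Mul(B, Add(-5, B)) (Function('O')(B) = Mul(Add(0, B), Add(-5, B)) = Mul(B, Add(-5, B)))
Mul(-11, Function('O')(-4)) = Mul(-11, Mul(-4, Add(-5, -4))) = Mul(-11, Mul(-4, -9)) = Mul(-11, 36) = -396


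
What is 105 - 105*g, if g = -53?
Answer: 5670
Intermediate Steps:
105 - 105*g = 105 - 105*(-53) = 105 + 5565 = 5670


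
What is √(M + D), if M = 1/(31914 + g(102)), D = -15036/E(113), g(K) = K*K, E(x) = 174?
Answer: I*√14460613042682/409074 ≈ 9.2959*I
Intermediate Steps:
g(K) = K²
D = -2506/29 (D = -15036/174 = -15036*1/174 = -2506/29 ≈ -86.414)
M = 1/42318 (M = 1/(31914 + 102²) = 1/(31914 + 10404) = 1/42318 ≈ 2.3631e-5)
√(M + D) = √(1/42318 - 2506/29) = √(-106048879/1227222) = I*√14460613042682/409074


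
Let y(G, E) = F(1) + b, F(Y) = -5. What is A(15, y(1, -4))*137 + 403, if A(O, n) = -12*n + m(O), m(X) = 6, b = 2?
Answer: 6157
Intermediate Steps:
y(G, E) = -3 (y(G, E) = -5 + 2 = -3)
A(O, n) = 6 - 12*n (A(O, n) = -12*n + 6 = 6 - 12*n)
A(15, y(1, -4))*137 + 403 = (6 - 12*(-3))*137 + 403 = (6 + 36)*137 + 403 = 42*137 + 403 = 5754 + 403 = 6157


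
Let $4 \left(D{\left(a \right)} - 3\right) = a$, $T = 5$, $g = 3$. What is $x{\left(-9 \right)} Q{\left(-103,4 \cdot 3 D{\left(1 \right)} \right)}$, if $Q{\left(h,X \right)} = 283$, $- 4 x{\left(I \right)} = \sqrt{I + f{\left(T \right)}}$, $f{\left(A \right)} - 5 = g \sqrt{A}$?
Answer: $- \frac{283 \sqrt{-4 + 3 \sqrt{5}}}{4} \approx -116.43$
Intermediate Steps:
$D{\left(a \right)} = 3 + \frac{a}{4}$
$f{\left(A \right)} = 5 + 3 \sqrt{A}$
$x{\left(I \right)} = - \frac{\sqrt{5 + I + 3 \sqrt{5}}}{4}$ ($x{\left(I \right)} = - \frac{\sqrt{I + \left(5 + 3 \sqrt{5}\right)}}{4} = - \frac{\sqrt{5 + I + 3 \sqrt{5}}}{4}$)
$x{\left(-9 \right)} Q{\left(-103,4 \cdot 3 D{\left(1 \right)} \right)} = - \frac{\sqrt{5 - 9 + 3 \sqrt{5}}}{4} \cdot 283 = - \frac{\sqrt{-4 + 3 \sqrt{5}}}{4} \cdot 283 = - \frac{283 \sqrt{-4 + 3 \sqrt{5}}}{4}$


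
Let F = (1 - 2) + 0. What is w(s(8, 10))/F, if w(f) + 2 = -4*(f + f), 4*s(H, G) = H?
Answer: 18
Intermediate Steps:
s(H, G) = H/4
w(f) = -2 - 8*f (w(f) = -2 - 4*(f + f) = -2 - 8*f)
F = -1 (F = -1 + 0 = -1)
w(s(8, 10))/F = (-2 - 2*8)/(-1) = (-2 - 8*2)*(-1) = (-2 - 16)*(-1) = -18*(-1) = 18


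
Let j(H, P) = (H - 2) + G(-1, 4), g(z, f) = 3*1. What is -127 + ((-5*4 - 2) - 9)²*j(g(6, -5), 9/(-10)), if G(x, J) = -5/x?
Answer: 5639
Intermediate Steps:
g(z, f) = 3
j(H, P) = 3 + H (j(H, P) = (H - 2) - 5/(-1) = (-2 + H) - 5*(-1) = (-2 + H) + 5 = 3 + H)
-127 + ((-5*4 - 2) - 9)²*j(g(6, -5), 9/(-10)) = -127 + ((-5*4 - 2) - 9)²*(3 + 3) = -127 + ((-20 - 2) - 9)²*6 = -127 + (-22 - 9)²*6 = -127 + (-31)²*6 = -127 + 961*6 = -127 + 5766 = 5639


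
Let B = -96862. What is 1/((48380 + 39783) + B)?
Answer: -1/8699 ≈ -0.00011496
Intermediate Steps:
1/((48380 + 39783) + B) = 1/((48380 + 39783) - 96862) = 1/(88163 - 96862) = 1/(-8699) = -1/8699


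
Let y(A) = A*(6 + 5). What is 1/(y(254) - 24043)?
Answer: -1/21249 ≈ -4.7061e-5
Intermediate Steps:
y(A) = 11*A (y(A) = A*11 = 11*A)
1/(y(254) - 24043) = 1/(11*254 - 24043) = 1/(2794 - 24043) = 1/(-21249) = -1/21249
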